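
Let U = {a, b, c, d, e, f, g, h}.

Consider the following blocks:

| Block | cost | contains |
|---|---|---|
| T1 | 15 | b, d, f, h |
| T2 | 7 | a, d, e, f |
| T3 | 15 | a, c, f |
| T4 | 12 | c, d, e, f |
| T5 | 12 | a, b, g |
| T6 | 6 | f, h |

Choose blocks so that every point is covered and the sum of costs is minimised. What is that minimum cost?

30

T4, T5, T6 together cover every point (T4 ∪ T5 ∪ T6 = {a, b, c, d, e, f, g, h}); total cost 12 + 12 + 6 = 30.
The greedy pick T2, T5, T6, T4 costs 37; no covering selection beats 30.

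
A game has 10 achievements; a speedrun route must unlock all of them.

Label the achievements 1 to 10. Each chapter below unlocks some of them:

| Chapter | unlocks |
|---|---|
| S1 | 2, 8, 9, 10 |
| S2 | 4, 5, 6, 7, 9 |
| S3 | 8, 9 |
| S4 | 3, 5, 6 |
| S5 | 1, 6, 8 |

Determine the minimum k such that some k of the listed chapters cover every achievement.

Take {S1, S2, S4, S5}. Their union is {1, 2, 3, 4, 5, 6, 7, 8, 9, 10}, which is all 10 achievements.
No 3 of the 5 chapters cover everything (all 10 combinations miss at least one achievement), so 4 is optimal.

4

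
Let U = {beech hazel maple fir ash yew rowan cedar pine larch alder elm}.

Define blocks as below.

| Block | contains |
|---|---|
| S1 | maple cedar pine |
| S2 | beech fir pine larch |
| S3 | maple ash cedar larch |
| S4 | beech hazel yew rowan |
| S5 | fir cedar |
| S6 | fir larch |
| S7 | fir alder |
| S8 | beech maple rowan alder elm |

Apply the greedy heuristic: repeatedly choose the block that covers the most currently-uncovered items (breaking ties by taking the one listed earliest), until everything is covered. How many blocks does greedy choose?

Greedy: pick S8 (covers 5 new) → pick S2 (covers 3 new) → pick S3 (covers 2 new) → pick S4 (covers 2 new). Total picks: 4.

4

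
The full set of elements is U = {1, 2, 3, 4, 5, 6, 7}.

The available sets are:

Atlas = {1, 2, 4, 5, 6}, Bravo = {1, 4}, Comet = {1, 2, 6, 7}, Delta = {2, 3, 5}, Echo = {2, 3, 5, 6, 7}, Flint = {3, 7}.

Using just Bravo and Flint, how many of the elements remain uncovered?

3

Union of Bravo, Flint = {1, 3, 4, 7}.
Not covered: 2, 5, 6 — 3 elements.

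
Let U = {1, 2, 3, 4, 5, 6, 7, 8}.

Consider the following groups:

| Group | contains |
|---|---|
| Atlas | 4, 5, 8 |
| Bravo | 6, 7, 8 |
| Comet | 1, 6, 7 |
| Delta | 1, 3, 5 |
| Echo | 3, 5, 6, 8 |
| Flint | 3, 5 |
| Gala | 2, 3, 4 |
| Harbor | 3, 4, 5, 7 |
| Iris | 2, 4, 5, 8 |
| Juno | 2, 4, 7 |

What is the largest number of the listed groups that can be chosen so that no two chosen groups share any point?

Comet, Flint are pairwise disjoint (Comet={1,6,7}; Flint={3,5}).
Every remaining group overlaps one of these, and no 3 of the listed groups are pairwise disjoint, so 2 is the maximum.

2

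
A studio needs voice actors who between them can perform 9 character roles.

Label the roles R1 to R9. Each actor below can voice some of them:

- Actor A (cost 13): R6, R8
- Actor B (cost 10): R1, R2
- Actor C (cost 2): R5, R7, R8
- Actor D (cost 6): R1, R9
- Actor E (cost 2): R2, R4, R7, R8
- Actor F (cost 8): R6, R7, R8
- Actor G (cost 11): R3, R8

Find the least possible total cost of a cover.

29

C, D, E, F, G together cover every role (C ∪ D ∪ E ∪ F ∪ G = {R1, R2, R3, R4, R5, R6, R7, R8, R9}); total cost 2 + 6 + 2 + 8 + 11 = 29.
No covering selection has total cost below 29.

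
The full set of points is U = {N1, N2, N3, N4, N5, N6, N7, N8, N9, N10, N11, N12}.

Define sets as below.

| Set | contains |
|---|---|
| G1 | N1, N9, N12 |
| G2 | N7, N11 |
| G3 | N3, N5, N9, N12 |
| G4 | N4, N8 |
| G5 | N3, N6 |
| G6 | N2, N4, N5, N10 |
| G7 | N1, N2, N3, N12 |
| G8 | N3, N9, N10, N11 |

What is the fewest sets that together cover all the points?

Take {G1, G2, G4, G5, G6}. Their union is {N1, N2, N3, N4, N5, N6, N7, N8, N9, N10, N11, N12}, which is all 12 points.
No 4 of the 8 sets cover everything (all 70 combinations miss at least one point), so 5 is optimal.

5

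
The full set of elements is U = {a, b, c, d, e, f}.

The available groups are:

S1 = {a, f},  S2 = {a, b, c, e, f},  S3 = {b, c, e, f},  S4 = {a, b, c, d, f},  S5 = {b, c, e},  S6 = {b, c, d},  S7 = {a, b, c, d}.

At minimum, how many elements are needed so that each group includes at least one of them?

Take H = {a, b}. Each listed group contains at least one of these, so H is a hitting set of size 2.
The groups S1, S5 are pairwise disjoint, so any hitting set needs a separate element for each — at least 2. Hence 2 is optimal.

2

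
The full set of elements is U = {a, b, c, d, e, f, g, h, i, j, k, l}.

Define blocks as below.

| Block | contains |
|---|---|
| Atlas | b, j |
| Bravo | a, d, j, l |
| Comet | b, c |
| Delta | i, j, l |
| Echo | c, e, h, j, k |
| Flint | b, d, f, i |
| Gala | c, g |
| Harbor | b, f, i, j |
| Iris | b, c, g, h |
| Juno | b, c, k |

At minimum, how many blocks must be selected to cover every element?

Take {Bravo, Echo, Gala, Harbor}. Their union is {a, b, c, d, e, f, g, h, i, j, k, l}, which is all 12 elements.
No 3 of the 10 blocks cover everything (all 120 combinations miss at least one element), so 4 is optimal.

4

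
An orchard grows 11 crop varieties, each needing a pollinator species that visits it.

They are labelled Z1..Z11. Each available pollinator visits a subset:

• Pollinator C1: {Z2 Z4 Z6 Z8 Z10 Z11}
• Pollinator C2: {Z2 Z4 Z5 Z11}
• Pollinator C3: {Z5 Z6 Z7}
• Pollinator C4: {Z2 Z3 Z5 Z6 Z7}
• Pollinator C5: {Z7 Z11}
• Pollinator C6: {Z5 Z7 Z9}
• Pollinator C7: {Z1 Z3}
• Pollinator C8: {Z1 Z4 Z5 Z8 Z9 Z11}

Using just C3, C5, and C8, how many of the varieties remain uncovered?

Union of C3, C5, C8 = {Z1, Z4, Z5, Z6, Z7, Z8, Z9, Z11}.
Not covered: Z2, Z3, Z10 — 3 varieties.

3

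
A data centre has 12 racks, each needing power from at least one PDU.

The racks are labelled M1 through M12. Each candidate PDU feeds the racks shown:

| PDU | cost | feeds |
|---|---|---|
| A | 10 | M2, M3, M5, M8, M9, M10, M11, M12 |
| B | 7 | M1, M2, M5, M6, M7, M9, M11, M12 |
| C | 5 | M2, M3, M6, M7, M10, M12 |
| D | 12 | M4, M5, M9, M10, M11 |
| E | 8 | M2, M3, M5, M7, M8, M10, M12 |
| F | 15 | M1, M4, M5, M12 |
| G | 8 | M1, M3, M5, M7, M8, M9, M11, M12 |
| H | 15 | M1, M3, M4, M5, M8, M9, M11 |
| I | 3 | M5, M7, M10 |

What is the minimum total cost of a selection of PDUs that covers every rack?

20

C, H together cover every rack (C ∪ H = {M1, M2, M3, M4, M5, M6, M7, M8, M9, M10, M11, M12}); total cost 5 + 15 = 20.
The greedy pick C, G, D costs 25; no covering selection beats 20.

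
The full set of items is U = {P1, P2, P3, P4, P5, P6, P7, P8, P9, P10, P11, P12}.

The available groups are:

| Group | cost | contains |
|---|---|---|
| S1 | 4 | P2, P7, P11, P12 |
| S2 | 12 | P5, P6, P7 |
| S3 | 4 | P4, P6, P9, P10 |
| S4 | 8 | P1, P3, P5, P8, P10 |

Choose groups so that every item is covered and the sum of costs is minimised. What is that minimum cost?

S1, S3, S4 together cover every item (S1 ∪ S3 ∪ S4 = {P1, P2, P3, P4, P5, P6, P7, P8, P9, P10, P11, P12}); total cost 4 + 4 + 8 = 16.
No covering selection has total cost below 16.

16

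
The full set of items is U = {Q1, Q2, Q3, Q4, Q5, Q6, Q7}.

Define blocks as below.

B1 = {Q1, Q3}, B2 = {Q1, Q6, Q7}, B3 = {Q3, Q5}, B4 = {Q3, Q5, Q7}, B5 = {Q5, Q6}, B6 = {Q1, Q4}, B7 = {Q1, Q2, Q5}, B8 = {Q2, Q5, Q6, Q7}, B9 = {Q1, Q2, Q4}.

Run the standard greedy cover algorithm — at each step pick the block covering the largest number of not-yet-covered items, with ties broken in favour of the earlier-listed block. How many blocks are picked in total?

3

Greedy: pick B8 (covers 4 new) → pick B1 (covers 2 new) → pick B6 (covers 1 new). Total picks: 3.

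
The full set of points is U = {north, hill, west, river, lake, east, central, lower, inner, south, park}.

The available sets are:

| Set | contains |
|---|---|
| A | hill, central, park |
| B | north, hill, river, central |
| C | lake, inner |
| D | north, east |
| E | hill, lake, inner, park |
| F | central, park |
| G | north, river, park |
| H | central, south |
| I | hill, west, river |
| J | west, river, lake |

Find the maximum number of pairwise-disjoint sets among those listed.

C, D, F, I are pairwise disjoint (C={lake,inner}; D={north,east}; F={central,park}; I={hill,west,river}).
Every remaining set overlaps one of these, and no 5 of the listed sets are pairwise disjoint, so 4 is the maximum.

4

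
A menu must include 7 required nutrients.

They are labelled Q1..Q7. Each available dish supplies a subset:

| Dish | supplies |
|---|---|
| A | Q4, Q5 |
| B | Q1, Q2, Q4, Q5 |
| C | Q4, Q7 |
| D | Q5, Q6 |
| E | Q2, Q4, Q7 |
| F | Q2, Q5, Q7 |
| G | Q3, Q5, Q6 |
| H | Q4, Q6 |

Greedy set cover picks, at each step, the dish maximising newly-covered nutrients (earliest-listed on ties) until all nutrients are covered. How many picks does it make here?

3

Greedy: pick B (covers 4 new) → pick G (covers 2 new) → pick C (covers 1 new). Total picks: 3.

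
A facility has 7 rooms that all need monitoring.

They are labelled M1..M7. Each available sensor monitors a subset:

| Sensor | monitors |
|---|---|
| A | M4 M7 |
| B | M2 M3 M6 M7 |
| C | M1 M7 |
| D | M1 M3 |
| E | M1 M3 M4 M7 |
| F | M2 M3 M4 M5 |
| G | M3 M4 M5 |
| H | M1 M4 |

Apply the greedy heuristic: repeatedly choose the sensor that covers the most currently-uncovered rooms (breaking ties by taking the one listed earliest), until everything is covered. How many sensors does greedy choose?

Greedy: pick B (covers 4 new) → pick E (covers 2 new) → pick F (covers 1 new). Total picks: 3.

3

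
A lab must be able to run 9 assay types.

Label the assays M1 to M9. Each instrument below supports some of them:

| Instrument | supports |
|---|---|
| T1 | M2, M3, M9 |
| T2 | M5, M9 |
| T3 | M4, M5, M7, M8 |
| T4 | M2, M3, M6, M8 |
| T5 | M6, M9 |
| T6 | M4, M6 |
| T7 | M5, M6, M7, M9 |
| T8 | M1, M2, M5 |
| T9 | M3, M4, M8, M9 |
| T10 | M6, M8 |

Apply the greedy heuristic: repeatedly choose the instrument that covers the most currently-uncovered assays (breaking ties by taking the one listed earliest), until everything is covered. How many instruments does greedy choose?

Greedy: pick T3 (covers 4 new) → pick T1 (covers 3 new) → pick T4 (covers 1 new) → pick T8 (covers 1 new). Total picks: 4.
(The true minimum cover uses only 3 instruments, so greedy is not optimal here.)

4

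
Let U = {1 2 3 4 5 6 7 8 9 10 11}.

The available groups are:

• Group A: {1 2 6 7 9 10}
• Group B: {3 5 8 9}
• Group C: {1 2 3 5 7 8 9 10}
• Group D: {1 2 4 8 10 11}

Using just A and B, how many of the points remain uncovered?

Union of A, B = {1, 2, 3, 5, 6, 7, 8, 9, 10}.
Not covered: 4, 11 — 2 points.

2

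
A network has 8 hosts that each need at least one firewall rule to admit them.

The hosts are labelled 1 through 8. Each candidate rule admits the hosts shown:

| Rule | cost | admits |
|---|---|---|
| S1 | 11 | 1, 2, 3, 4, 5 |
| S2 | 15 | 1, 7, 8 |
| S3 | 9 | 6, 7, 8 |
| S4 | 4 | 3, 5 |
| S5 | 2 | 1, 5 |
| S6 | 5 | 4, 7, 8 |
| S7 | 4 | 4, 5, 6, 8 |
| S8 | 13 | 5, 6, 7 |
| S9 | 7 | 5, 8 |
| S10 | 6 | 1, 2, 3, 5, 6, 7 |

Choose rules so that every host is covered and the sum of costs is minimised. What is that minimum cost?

S7, S10 together cover every host (S7 ∪ S10 = {1, 2, 3, 4, 5, 6, 7, 8}); total cost 4 + 6 = 10.
The greedy pick S5, S7, S10 costs 12; no covering selection beats 10.

10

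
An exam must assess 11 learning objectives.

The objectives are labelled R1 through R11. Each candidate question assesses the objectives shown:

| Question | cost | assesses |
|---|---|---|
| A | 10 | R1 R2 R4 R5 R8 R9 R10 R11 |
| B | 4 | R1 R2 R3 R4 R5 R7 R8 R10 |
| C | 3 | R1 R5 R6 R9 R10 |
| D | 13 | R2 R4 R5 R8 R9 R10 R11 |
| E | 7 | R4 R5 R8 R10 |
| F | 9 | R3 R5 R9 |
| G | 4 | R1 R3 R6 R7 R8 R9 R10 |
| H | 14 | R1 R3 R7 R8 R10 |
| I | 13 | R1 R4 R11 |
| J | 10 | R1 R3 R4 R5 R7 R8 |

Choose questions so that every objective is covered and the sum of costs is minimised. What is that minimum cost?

14

A, G together cover every objective (A ∪ G = {R1, R2, R3, R4, R5, R6, R7, R8, R9, R10, R11}); total cost 10 + 4 = 14.
The greedy pick B, C, A costs 17; no covering selection beats 14.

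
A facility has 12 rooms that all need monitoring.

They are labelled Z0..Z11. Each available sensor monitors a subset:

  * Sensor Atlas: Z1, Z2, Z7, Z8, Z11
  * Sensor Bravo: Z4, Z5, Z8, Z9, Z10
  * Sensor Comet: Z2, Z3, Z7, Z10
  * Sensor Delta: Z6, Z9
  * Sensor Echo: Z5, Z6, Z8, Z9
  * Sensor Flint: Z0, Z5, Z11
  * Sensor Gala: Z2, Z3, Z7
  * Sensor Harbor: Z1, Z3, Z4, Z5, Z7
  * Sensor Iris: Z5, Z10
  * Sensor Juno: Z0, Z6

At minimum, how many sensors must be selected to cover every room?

4

Take {Comet, Echo, Flint, Harbor}. Their union is {Z0, Z1, Z2, Z3, Z4, Z5, Z6, Z7, Z8, Z9, Z10, Z11}, which is all 12 rooms.
No 3 of the 10 sensors cover everything (all 120 combinations miss at least one room), so 4 is optimal.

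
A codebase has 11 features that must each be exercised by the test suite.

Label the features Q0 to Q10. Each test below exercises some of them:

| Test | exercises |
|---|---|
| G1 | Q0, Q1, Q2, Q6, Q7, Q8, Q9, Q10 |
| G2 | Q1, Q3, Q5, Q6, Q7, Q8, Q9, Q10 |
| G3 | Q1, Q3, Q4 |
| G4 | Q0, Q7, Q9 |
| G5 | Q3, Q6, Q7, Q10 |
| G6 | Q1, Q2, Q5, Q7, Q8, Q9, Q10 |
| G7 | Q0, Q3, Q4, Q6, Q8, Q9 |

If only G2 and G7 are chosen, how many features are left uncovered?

Union of G2, G7 = {Q0, Q1, Q3, Q4, Q5, Q6, Q7, Q8, Q9, Q10}.
Not covered: Q2 — 1 feature.

1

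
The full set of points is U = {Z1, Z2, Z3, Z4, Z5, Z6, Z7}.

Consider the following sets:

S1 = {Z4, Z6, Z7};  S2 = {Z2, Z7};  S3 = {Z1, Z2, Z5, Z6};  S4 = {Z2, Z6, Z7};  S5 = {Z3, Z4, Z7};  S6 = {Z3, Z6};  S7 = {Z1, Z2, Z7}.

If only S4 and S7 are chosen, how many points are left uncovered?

Union of S4, S7 = {Z1, Z2, Z6, Z7}.
Not covered: Z3, Z4, Z5 — 3 points.

3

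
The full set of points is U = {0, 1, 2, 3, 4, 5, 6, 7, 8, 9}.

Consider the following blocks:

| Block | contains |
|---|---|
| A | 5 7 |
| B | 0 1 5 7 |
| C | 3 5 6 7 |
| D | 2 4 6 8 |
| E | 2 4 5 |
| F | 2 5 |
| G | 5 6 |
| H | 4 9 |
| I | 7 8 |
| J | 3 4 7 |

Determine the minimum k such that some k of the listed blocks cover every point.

B and D and H and J together: B ∪ D ∪ H ∪ J = {0, 1, 2, 3, 4, 5, 6, 7, 8, 9} — every point is covered.
No 3 of the 10 blocks cover everything (all 120 combinations miss at least one point), so 4 is optimal.

4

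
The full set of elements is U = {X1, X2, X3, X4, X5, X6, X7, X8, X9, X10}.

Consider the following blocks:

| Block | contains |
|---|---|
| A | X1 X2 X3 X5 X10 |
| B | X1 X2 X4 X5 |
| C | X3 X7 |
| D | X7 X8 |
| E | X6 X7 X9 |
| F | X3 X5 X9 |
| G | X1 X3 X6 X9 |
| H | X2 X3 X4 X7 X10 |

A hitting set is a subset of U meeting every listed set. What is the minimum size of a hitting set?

3

Take T = {X1, X7, X9}. Each listed block contains at least one of these, so T is a hitting set of size 3.
No choice of 2 elements meets every block, so 3 is the minimum.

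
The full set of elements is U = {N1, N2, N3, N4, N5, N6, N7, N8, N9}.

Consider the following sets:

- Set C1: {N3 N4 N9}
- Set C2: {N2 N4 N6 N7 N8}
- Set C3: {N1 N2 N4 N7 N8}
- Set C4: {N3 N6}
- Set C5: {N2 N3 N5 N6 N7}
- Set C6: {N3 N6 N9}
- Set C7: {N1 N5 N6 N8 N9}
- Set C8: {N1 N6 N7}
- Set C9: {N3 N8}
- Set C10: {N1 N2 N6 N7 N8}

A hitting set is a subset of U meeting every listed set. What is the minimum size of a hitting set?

Take H = {N3, N4, N6}. Each listed set contains at least one of these, so H is a hitting set of size 3.
No choice of 2 elements meets every set, so 3 is the minimum.

3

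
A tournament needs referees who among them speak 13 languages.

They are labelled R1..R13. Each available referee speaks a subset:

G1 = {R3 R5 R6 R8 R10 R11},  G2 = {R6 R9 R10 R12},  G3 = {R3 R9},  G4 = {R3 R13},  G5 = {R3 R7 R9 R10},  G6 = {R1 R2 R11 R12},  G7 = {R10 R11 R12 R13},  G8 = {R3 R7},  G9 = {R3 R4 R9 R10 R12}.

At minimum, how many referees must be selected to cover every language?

5

G1 and G4 and G6 and G8 and G9 together: G1 ∪ G4 ∪ G6 ∪ G8 ∪ G9 = {R1, R2, R3, R4, R5, R6, R7, R8, R9, R10, R11, R12, R13} — every language is covered.
No 4 of the 9 referees cover everything (all 126 combinations miss at least one language), so 5 is optimal.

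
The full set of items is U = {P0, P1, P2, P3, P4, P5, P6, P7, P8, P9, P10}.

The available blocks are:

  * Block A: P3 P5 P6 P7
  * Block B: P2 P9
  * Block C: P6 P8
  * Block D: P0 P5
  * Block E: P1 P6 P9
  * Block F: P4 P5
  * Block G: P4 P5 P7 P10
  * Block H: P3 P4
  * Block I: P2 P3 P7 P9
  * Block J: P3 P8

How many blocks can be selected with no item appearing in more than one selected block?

B, C, D, H are pairwise disjoint (B={P2,P9}; C={P6,P8}; D={P0,P5}; H={P3,P4}).
Every remaining block overlaps one of these, and no 5 of the listed blocks are pairwise disjoint, so 4 is the maximum.

4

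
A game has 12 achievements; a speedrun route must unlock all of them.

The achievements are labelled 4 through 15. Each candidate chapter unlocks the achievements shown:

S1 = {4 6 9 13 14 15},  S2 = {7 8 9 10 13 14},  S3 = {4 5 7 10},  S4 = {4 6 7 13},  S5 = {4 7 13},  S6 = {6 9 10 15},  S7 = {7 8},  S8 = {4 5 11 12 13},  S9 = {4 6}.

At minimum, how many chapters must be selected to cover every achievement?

3

Take {S2, S6, S8}. Their union is {4, 5, 6, 7, 8, 9, 10, 11, 12, 13, 14, 15}, which is all 12 achievements.
Only S8 contains 11, so S8 is forced; the remaining 7 achievements need at least 2 more chapters (each remaining chapter adds at most 5) — so at least 3 chapters are needed, and 3 is optimal.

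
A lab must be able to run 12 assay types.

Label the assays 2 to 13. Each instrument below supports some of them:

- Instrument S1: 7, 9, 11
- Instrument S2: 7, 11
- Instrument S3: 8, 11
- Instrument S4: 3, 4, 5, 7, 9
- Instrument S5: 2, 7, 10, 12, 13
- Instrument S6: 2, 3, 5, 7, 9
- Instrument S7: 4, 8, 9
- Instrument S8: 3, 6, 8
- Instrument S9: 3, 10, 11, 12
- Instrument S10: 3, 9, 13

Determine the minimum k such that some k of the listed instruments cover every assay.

S2 and S4 and S5 and S8 together: S2 ∪ S4 ∪ S5 ∪ S8 = {2, 3, 4, 5, 6, 7, 8, 9, 10, 11, 12, 13} — every assay is covered.
No 3 of the 10 instruments cover everything (all 120 combinations miss at least one assay), so 4 is optimal.

4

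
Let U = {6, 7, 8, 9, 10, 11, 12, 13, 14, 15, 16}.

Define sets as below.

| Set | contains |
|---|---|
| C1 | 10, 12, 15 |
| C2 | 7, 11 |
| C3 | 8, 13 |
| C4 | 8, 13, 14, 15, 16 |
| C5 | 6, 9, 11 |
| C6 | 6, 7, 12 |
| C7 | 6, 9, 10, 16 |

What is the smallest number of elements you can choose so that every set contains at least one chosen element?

H = {6, 8, 10, 11} meets every set (each contains at least one member of H), and |H| = 4.
No choice of 3 elements meets every set, so 4 is the minimum.

4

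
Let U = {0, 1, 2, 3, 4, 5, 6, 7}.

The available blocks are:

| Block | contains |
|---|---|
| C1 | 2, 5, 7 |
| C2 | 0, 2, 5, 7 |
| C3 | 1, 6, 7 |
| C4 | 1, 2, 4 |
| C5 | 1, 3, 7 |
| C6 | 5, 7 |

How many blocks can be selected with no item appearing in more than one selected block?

2

C4, C6 are pairwise disjoint (C4={1,2,4}; C6={5,7}).
Every remaining block overlaps one of these, and no 3 of the listed blocks are pairwise disjoint, so 2 is the maximum.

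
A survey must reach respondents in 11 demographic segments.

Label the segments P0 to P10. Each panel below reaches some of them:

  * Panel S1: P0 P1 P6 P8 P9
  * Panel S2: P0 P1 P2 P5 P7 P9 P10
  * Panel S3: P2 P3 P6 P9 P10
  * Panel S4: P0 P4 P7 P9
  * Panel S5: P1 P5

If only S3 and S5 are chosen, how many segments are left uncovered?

4

Union of S3, S5 = {P1, P2, P3, P5, P6, P9, P10}.
Not covered: P0, P4, P7, P8 — 4 segments.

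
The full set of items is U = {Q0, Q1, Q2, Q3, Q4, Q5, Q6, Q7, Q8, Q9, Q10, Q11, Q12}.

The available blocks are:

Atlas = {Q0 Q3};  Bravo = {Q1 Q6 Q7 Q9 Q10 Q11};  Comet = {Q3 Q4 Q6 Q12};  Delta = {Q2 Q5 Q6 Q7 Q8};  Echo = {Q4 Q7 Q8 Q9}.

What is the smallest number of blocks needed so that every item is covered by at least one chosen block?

4

Atlas and Bravo and Comet and Delta together: Atlas ∪ Bravo ∪ Comet ∪ Delta = {Q0, Q1, Q2, Q3, Q4, Q5, Q6, Q7, Q8, Q9, Q10, Q11, Q12} — every item is covered.
Only Bravo contains Q1, so Bravo is forced; the remaining 7 items need at least 3 more blocks (each remaining block adds at most 3) — so at least 4 blocks are needed, and 4 is optimal.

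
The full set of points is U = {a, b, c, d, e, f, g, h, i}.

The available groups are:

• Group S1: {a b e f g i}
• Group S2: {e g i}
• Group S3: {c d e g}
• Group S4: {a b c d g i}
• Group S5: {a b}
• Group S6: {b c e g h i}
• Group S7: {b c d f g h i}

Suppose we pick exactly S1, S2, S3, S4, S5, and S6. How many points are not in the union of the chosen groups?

Union of S1, S2, S3, S4, S5, S6 = {a, b, c, d, e, f, g, h, i} — that's every point, so 0 are uncovered.

0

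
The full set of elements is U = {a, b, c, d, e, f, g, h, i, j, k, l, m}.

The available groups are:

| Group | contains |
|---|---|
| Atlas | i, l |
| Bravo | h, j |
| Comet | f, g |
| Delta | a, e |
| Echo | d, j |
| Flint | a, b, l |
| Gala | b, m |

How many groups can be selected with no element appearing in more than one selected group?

5

Atlas, Comet, Delta, Echo, Gala are pairwise disjoint (Atlas={i,l}; Comet={f,g}; Delta={a,e}; Echo={d,j}; Gala={b,m}).
Every remaining group overlaps one of these, and no 6 of the listed groups are pairwise disjoint, so 5 is the maximum.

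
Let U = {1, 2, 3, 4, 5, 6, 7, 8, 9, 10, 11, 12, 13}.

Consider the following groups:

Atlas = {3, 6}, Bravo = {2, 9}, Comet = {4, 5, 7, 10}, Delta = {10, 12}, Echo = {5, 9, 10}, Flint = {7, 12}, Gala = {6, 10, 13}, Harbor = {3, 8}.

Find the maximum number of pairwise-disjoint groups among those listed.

4

Bravo, Flint, Gala, Harbor are pairwise disjoint (Bravo={2,9}; Flint={7,12}; Gala={6,10,13}; Harbor={3,8}).
Every remaining group overlaps one of these, and no 5 of the listed groups are pairwise disjoint, so 4 is the maximum.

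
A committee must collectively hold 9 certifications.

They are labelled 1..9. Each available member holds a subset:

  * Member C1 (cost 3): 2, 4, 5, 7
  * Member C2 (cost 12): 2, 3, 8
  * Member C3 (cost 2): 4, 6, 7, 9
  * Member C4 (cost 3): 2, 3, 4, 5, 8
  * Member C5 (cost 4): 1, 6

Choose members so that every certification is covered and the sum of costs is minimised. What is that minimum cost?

C3, C4, C5 together cover every certification (C3 ∪ C4 ∪ C5 = {1, 2, 3, 4, 5, 6, 7, 8, 9}); total cost 2 + 3 + 4 = 9.
No covering selection has total cost below 9.

9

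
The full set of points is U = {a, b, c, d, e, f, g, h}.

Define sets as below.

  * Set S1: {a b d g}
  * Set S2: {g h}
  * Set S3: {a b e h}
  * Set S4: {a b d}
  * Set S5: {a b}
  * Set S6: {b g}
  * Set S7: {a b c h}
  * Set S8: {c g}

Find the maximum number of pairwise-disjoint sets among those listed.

2

S5, S8 are pairwise disjoint (S5={a,b}; S8={c,g}).
Every remaining set overlaps one of these, and no 3 of the listed sets are pairwise disjoint, so 2 is the maximum.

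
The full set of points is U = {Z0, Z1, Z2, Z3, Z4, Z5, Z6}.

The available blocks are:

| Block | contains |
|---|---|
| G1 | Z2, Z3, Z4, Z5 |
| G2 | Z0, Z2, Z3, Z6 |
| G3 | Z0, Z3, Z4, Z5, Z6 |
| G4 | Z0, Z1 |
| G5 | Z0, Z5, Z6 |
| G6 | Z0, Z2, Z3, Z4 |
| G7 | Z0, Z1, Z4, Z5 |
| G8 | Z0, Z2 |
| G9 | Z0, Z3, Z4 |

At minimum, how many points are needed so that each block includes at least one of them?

2

H = {Z0, Z3} meets every block (each contains at least one member of H), and |H| = 2.
The blocks G1, G4 are pairwise disjoint, so any hitting set needs a separate point for each — at least 2. Hence 2 is optimal.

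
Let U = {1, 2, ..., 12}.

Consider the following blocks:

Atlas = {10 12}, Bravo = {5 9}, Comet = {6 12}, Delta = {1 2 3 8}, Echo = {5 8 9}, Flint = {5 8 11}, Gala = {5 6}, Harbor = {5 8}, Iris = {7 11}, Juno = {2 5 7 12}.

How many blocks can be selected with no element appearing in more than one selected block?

4

Atlas, Delta, Gala, Iris are pairwise disjoint (Atlas={10,12}; Delta={1,2,3,8}; Gala={5,6}; Iris={7,11}).
Every remaining block overlaps one of these, and no 5 of the listed blocks are pairwise disjoint, so 4 is the maximum.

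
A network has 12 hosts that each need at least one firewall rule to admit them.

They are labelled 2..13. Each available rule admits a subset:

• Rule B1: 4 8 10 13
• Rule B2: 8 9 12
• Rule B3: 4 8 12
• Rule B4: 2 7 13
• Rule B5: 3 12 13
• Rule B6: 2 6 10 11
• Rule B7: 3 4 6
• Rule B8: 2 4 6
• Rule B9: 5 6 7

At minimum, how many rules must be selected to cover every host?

B2 and B5 and B6 and B8 and B9 together: B2 ∪ B5 ∪ B6 ∪ B8 ∪ B9 = {2, 3, 4, 5, 6, 7, 8, 9, 10, 11, 12, 13} — every host is covered.
No 4 of the 9 rules cover everything (all 126 combinations miss at least one host), so 5 is optimal.

5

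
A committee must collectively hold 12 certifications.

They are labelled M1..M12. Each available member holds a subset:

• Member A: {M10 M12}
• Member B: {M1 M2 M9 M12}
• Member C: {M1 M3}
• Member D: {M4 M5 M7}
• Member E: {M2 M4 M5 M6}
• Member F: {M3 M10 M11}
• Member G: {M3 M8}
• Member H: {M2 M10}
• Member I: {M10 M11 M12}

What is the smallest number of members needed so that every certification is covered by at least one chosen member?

5

B and D and E and F and G together: B ∪ D ∪ E ∪ F ∪ G = {M1, M2, M3, M4, M5, M6, M7, M8, M9, M10, M11, M12} — every certification is covered.
No 4 of the 9 members cover everything (all 126 combinations miss at least one certification), so 5 is optimal.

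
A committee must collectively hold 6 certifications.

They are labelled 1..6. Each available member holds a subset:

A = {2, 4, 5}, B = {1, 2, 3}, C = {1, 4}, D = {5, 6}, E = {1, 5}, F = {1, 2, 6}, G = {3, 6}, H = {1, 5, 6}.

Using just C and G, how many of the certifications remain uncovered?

Union of C, G = {1, 3, 4, 6}.
Not covered: 2, 5 — 2 certifications.

2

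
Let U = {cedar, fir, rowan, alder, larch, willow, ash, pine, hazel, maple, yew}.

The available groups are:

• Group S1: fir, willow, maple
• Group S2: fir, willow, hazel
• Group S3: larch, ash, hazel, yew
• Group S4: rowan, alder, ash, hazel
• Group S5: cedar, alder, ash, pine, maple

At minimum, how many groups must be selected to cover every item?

S1, S3, S4, and S5 cover everything between them: the union {cedar, fir, rowan, alder, larch, willow, ash, pine, hazel, maple, yew} is all of U.
Only S4 contains rowan, so S4 is forced; the remaining 7 items need at least 3 more groups (each remaining group adds at most 3) — so at least 4 groups are needed, and 4 is optimal.

4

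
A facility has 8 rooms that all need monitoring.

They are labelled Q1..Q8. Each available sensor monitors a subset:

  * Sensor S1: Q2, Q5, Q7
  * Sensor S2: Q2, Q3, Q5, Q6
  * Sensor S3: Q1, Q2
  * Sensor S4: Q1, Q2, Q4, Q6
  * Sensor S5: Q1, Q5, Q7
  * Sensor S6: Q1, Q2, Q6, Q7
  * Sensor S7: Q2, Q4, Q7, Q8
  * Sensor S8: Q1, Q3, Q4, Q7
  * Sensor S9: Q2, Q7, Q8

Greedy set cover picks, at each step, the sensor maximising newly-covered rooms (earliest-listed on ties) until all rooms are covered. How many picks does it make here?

3

Greedy: pick S2 (covers 4 new) → pick S7 (covers 3 new) → pick S3 (covers 1 new). Total picks: 3.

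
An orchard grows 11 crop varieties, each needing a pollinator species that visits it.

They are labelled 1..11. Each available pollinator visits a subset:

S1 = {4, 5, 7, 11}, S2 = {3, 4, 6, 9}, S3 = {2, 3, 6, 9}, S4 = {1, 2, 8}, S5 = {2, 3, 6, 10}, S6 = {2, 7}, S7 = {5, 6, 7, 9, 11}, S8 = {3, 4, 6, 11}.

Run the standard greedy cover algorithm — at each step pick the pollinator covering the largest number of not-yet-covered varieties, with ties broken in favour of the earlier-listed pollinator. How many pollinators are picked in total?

4

Greedy: pick S7 (covers 5 new) → pick S4 (covers 3 new) → pick S2 (covers 2 new) → pick S5 (covers 1 new). Total picks: 4.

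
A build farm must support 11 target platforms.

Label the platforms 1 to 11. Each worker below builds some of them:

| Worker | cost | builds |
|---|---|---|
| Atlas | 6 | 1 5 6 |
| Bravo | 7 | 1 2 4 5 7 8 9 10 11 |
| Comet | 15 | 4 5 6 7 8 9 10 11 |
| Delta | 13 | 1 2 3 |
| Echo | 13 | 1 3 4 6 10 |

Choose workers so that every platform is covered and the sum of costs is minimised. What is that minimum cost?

Bravo, Echo together cover every platform (Bravo ∪ Echo = {1, 2, 3, 4, 5, 6, 7, 8, 9, 10, 11}); total cost 7 + 13 = 20.
The greedy pick Bravo, Atlas, Delta costs 26; no covering selection beats 20.

20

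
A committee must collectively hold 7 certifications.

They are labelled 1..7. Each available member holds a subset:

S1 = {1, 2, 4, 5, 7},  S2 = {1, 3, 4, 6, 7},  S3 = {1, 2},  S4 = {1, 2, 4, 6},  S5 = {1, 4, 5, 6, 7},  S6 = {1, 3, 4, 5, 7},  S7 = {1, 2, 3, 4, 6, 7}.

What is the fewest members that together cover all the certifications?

2

Take {S1, S2}. Their union is {1, 2, 3, 4, 5, 6, 7}, which is all 7 certifications.
No single member has all 7 certifications (the largest, S7, has 6), so 2 is optimal.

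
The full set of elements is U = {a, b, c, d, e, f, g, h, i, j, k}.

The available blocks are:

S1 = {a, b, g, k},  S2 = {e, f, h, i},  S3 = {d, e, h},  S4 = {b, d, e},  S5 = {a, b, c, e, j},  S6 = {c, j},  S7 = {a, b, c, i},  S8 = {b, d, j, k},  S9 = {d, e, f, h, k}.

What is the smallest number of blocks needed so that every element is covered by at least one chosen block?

S1 and S2 and S6 and S9 together: S1 ∪ S2 ∪ S6 ∪ S9 = {a, b, c, d, e, f, g, h, i, j, k} — every element is covered.
No 3 of the 9 blocks cover everything (all 84 combinations miss at least one element), so 4 is optimal.

4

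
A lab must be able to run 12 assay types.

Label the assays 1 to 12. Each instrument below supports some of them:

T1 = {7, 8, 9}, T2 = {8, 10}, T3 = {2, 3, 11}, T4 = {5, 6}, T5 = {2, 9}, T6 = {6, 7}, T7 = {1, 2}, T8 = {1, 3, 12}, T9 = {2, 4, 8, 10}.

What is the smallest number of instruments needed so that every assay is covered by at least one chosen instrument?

5

T1 and T3 and T4 and T8 and T9 together: T1 ∪ T3 ∪ T4 ∪ T8 ∪ T9 = {1, 2, 3, 4, 5, 6, 7, 8, 9, 10, 11, 12} — every assay is covered.
No 4 of the 9 instruments cover everything (all 126 combinations miss at least one assay), so 5 is optimal.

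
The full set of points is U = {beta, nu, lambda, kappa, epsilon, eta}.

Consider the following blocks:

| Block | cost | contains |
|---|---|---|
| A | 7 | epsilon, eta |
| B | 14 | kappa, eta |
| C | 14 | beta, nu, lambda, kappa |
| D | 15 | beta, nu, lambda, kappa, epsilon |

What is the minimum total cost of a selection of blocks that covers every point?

A, C together cover every point (A ∪ C = {beta, nu, lambda, kappa, epsilon, eta}); total cost 7 + 14 = 21.
The greedy pick D, A costs 22; no covering selection beats 21.

21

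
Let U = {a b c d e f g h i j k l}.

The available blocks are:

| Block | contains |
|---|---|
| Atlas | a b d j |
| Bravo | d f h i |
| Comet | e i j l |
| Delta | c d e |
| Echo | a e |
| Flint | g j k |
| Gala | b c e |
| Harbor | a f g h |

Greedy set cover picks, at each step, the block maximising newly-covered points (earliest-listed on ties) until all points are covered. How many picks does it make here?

5

Greedy: pick Atlas (covers 4 new) → pick Bravo (covers 3 new) → pick Comet (covers 2 new) → pick Flint (covers 2 new) → pick Delta (covers 1 new). Total picks: 5.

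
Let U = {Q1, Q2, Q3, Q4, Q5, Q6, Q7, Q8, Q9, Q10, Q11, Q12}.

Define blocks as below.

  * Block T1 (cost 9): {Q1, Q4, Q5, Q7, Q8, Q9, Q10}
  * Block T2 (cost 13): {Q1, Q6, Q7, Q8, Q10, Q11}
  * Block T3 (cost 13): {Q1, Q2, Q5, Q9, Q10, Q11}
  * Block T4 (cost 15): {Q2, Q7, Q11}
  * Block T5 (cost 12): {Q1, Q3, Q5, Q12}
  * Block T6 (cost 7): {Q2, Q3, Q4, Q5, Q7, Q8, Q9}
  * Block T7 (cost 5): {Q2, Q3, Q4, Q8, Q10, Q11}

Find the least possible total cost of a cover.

32

T2, T5, T6 together cover every item (T2 ∪ T5 ∪ T6 = {Q1, Q2, Q3, Q4, Q5, Q6, Q7, Q8, Q9, Q10, Q11, Q12}); total cost 13 + 12 + 7 = 32.
The greedy pick T7, T1, T5, T2 costs 39; no covering selection beats 32.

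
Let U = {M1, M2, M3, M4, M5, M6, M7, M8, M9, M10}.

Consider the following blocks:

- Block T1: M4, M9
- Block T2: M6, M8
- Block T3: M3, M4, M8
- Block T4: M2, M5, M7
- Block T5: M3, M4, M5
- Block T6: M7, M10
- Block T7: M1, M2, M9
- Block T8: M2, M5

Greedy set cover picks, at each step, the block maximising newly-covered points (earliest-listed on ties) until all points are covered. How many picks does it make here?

5

Greedy: pick T3 (covers 3 new) → pick T4 (covers 3 new) → pick T7 (covers 2 new) → pick T2 (covers 1 new) → pick T6 (covers 1 new). Total picks: 5.
(The true minimum cover uses only 4 blocks, so greedy is not optimal here.)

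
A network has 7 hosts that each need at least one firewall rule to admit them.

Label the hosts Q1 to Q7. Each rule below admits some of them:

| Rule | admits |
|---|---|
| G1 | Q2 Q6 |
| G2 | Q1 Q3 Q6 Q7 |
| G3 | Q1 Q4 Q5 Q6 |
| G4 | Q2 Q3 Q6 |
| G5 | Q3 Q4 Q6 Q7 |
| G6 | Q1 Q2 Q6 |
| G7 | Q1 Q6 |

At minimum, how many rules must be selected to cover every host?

G3 and G4 and G5 together: G3 ∪ G4 ∪ G5 = {Q1, Q2, Q3, Q4, Q5, Q6, Q7} — every host is covered.
Only G3 contains Q5, so G3 is forced; the remaining 3 hosts need at least 2 more rules (each remaining rule adds at most 2) — so at least 3 rules are needed, and 3 is optimal.

3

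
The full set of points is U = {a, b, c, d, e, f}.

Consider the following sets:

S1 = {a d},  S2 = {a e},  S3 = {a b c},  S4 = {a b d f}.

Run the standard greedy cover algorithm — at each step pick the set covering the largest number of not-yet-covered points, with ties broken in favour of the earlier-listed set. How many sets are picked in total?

3

Greedy: pick S4 (covers 4 new) → pick S2 (covers 1 new) → pick S3 (covers 1 new). Total picks: 3.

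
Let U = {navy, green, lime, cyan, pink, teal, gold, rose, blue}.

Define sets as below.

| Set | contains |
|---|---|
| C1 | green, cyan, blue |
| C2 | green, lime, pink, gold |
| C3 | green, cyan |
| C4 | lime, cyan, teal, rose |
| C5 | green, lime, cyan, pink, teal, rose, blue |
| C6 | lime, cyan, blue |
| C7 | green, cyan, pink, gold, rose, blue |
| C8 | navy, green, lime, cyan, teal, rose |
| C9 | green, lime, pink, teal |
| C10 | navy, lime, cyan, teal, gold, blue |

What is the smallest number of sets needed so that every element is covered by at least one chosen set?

2

C7 and C8 together: C7 ∪ C8 = {navy, green, lime, cyan, pink, teal, gold, rose, blue} — every element is covered.
No single set has all 9 elements (the largest, C5, has 7), so 2 is optimal.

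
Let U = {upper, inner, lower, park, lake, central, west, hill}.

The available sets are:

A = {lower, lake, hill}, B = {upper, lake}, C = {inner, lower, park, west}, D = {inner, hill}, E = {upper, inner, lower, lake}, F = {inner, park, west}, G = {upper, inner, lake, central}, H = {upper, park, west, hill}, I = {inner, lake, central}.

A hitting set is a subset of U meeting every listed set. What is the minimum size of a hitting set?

3

Take T = {inner, lake, west}. Each listed set contains at least one of these, so T is a hitting set of size 3.
No choice of 2 elements meets every set, so 3 is the minimum.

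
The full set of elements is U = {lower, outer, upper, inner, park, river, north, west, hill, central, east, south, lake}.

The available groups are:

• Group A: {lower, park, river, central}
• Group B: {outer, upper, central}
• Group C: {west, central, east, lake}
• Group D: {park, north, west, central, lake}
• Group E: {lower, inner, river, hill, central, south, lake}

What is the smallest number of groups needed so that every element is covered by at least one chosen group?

B and C and D and E together: B ∪ C ∪ D ∪ E = {lower, outer, upper, inner, park, river, north, west, hill, central, east, south, lake} — every element is covered.
No 3 of the 5 groups cover everything (all 10 combinations miss at least one element), so 4 is optimal.

4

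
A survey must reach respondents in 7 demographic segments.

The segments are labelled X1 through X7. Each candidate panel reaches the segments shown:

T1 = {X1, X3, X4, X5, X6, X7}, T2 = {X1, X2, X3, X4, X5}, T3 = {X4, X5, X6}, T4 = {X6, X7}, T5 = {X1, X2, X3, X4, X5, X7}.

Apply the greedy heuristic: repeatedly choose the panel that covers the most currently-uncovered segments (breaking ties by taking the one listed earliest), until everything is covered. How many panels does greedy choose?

2

Greedy: pick T1 (covers 6 new) → pick T2 (covers 1 new). Total picks: 2.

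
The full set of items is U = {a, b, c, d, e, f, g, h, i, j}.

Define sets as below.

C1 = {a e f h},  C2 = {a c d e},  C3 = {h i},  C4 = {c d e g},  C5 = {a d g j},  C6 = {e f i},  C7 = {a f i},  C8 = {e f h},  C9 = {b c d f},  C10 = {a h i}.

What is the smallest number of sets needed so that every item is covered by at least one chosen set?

4

Take {C5, C8, C9, C10}. Their union is {a, b, c, d, e, f, g, h, i, j}, which is all 10 items.
No 3 of the 10 sets cover everything (all 120 combinations miss at least one item), so 4 is optimal.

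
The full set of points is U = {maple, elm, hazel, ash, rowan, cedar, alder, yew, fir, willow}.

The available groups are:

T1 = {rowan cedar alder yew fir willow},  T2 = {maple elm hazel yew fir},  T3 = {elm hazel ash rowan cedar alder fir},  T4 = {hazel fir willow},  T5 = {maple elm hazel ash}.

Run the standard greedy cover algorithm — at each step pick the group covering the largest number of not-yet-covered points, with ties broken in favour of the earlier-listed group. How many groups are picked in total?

Greedy: pick T3 (covers 7 new) → pick T1 (covers 2 new) → pick T2 (covers 1 new). Total picks: 3.
(The true minimum cover uses only 2 groups, so greedy is not optimal here.)

3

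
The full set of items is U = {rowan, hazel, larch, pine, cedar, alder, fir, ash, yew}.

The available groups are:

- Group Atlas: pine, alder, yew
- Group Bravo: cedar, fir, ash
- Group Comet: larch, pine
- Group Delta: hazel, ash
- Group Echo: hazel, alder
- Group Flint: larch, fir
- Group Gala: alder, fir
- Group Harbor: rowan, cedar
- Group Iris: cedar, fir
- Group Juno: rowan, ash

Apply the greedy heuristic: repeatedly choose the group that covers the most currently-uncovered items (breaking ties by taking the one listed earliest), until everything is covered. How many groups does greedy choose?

Greedy: pick Atlas (covers 3 new) → pick Bravo (covers 3 new) → pick Comet (covers 1 new) → pick Delta (covers 1 new) → pick Harbor (covers 1 new). Total picks: 5.
(The true minimum cover uses only 4 groups, so greedy is not optimal here.)

5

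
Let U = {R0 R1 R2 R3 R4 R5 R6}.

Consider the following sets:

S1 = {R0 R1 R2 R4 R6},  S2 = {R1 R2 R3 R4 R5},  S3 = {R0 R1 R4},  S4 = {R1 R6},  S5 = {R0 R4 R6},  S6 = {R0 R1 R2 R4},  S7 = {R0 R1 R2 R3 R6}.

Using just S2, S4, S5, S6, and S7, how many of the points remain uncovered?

Union of S2, S4, S5, S6, S7 = {R0, R1, R2, R3, R4, R5, R6} — that's every point, so 0 are uncovered.

0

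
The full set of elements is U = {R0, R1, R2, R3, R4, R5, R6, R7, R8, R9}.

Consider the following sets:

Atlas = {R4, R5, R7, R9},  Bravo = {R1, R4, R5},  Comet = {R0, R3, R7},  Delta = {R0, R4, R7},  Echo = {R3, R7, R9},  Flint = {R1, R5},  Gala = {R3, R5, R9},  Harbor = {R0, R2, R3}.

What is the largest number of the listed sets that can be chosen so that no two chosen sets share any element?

Bravo, Comet are pairwise disjoint (Bravo={R1,R4,R5}; Comet={R0,R3,R7}).
Every remaining set overlaps one of these, and no 3 of the listed sets are pairwise disjoint, so 2 is the maximum.

2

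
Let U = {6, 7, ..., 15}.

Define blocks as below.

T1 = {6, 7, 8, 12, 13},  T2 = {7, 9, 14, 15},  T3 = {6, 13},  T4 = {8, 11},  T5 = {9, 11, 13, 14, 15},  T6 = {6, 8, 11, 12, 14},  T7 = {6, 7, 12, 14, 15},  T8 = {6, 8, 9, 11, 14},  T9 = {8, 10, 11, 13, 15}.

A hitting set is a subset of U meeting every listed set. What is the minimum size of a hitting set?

3

Take H = {6, 8, 14}. Each listed block contains at least one of these, so H is a hitting set of size 3.
The blocks T2, T3, T4 are pairwise disjoint, so any hitting set needs a separate item for each — at least 3. Hence 3 is optimal.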